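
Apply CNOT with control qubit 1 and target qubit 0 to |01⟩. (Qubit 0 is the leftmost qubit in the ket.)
|11⟩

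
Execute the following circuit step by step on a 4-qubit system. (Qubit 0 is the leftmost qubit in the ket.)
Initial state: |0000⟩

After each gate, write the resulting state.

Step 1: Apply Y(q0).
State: i|1000⟩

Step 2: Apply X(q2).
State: i|1010⟩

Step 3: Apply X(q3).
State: i|1011⟩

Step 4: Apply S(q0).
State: -|1011⟩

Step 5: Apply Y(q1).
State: -i|1111⟩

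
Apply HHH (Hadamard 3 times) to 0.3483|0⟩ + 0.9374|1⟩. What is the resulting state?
0.9091|0⟩ - 0.4166|1⟩

H² = I, so H^3 = H: a single Hadamard. With (a, b) = (0.3483, 0.9374), H gives ((a + b)/√2, (a − b)/√2) = (0.9091, -0.4166).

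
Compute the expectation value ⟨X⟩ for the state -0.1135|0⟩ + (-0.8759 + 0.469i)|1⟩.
0.1988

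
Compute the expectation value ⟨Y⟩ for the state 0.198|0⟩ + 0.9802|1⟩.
0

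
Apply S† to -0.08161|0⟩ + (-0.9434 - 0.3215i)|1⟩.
-0.08161|0⟩ + (-0.3215 + 0.9434i)|1⟩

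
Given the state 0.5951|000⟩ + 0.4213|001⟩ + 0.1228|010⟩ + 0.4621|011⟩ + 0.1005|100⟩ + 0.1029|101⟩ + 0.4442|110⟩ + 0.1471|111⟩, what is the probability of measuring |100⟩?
0.0101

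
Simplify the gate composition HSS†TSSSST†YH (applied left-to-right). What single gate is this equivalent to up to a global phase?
Y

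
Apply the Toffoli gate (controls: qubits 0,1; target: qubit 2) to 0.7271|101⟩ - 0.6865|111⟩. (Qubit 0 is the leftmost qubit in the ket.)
0.7271|101⟩ - 0.6865|110⟩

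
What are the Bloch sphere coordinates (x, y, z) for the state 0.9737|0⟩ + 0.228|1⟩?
(0.444, 0, 0.8961)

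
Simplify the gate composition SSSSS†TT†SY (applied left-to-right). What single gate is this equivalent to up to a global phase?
Y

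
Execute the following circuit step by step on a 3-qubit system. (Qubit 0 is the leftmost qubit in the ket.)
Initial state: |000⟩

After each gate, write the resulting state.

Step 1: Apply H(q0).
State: 1/√2|000⟩ + 1/√2|100⟩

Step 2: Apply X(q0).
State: 1/√2|000⟩ + 1/√2|100⟩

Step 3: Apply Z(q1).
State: 1/√2|000⟩ + 1/√2|100⟩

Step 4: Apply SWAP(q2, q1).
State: 1/√2|000⟩ + 1/√2|100⟩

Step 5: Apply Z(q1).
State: 1/√2|000⟩ + 1/√2|100⟩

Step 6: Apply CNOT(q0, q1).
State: 1/√2|000⟩ + 1/√2|110⟩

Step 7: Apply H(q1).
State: 1/2|000⟩ + 1/2|010⟩ + 1/2|100⟩ - 1/2|110⟩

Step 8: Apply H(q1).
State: 1/√2|000⟩ + 1/√2|110⟩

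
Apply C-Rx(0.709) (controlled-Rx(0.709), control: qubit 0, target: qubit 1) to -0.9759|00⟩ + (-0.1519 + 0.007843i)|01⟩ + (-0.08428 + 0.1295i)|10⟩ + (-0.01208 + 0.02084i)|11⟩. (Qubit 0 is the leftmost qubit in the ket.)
-0.9759|00⟩ + (-0.1519 + 0.007843i)|01⟩ + (-0.07181 + 0.1256i)|10⟩ + (0.03362 + 0.0488i)|11⟩

C-Rx(0.709) leaves the control-|0⟩ kets |00⟩, |01⟩ unchanged and applies Rx(0.709) to qubit 1 on the control-|1⟩ pair (|10⟩, |11⟩).
Rx(0.709) = [[cos(θ/2), −i·sin(θ/2)], [−i·sin(θ/2), cos(θ/2)]]; θ = 0.709, cos(θ/2) ≈ 0.93782, sin(θ/2) ≈ 0.347121.
With a = amp(|10⟩) = (-0.08428 + 0.1295i) and b = amp(|11⟩) = (-0.01208 + 0.02084i):
new amp(|10⟩) = (0.93782)·a + (-0.347121i)·b = (-0.07181 + 0.1256i)
new amp(|11⟩) = (-0.347121i)·a + (0.93782)·b = (0.03362 + 0.0488i)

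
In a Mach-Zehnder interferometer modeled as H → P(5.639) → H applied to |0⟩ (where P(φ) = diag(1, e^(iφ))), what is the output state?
(0.8998 - 0.3003i)|0⟩ + (0.1002 + 0.3003i)|1⟩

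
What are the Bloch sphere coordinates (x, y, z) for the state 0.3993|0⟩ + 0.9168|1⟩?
(0.7322, 0, -0.6811)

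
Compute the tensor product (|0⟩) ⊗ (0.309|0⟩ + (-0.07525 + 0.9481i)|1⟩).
0.309|00⟩ + (-0.07525 + 0.9481i)|01⟩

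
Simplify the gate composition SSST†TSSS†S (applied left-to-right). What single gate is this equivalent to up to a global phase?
S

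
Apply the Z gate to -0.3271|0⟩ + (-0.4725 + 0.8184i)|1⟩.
-0.3271|0⟩ + (0.4725 - 0.8184i)|1⟩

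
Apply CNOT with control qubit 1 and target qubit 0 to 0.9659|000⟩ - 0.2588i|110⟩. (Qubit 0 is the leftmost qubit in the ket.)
0.9659|000⟩ - 0.2588i|010⟩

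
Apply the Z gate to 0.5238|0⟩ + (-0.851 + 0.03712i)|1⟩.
0.5238|0⟩ + (0.851 - 0.03712i)|1⟩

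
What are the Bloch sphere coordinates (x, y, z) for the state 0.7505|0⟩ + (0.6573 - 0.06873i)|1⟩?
(0.9866, -0.1032, 0.1265)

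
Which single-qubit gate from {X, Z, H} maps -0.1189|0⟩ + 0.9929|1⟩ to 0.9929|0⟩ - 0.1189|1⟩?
X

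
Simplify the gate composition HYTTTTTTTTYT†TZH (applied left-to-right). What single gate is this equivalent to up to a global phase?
X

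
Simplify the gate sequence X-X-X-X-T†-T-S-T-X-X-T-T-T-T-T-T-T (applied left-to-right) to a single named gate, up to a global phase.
S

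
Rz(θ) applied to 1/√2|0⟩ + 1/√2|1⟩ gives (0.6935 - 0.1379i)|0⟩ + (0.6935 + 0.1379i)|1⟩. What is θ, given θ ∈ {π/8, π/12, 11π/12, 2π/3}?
π/8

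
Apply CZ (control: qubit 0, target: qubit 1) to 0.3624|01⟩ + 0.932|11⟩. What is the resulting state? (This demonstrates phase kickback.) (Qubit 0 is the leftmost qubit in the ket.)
0.3624|01⟩ - 0.932|11⟩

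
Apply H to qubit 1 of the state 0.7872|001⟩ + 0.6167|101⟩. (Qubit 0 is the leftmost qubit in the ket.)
0.5566|001⟩ + 0.5566|011⟩ + 0.4361|101⟩ + 0.4361|111⟩

H on qubit 1 mixes each pair of kets that differ only in qubit 1: amplitudes (a, b) of (|…0…⟩, |…1…⟩) become ((a + b)/√2, (a − b)/√2). Kets absent from the input have amplitude 0.
(|001⟩, |011⟩): (a, b) = (0.7872, 0) → (0.5566, 0.5566)
(|101⟩, |111⟩): (a, b) = (0.6167, 0) → (0.4361, 0.4361)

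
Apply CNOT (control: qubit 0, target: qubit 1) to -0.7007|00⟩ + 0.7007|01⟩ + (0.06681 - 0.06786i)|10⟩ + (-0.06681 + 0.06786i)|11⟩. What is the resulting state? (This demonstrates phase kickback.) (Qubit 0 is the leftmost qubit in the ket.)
-0.7007|00⟩ + 0.7007|01⟩ + (-0.06681 + 0.06786i)|10⟩ + (0.06681 - 0.06786i)|11⟩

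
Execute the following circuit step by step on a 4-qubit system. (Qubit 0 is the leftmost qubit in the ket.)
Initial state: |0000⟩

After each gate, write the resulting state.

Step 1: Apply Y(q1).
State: i|0100⟩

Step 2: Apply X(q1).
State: i|0000⟩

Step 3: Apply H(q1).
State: (1/√2)i|0000⟩ + (1/√2)i|0100⟩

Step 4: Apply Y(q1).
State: 1/√2|0000⟩ - 1/√2|0100⟩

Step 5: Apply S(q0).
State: 1/√2|0000⟩ - 1/√2|0100⟩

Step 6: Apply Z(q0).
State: 1/√2|0000⟩ - 1/√2|0100⟩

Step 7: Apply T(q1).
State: 1/√2|0000⟩ + (-1/2 - (1/2)i)|0100⟩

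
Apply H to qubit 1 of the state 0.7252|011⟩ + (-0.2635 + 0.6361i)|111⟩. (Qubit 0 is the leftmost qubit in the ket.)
0.5128|001⟩ - 0.5128|011⟩ + (-0.1863 + 0.4498i)|101⟩ + (0.1863 - 0.4498i)|111⟩

H on qubit 1 mixes each pair of kets that differ only in qubit 1: amplitudes (a, b) of (|…0…⟩, |…1…⟩) become ((a + b)/√2, (a − b)/√2). Kets absent from the input have amplitude 0.
(|001⟩, |011⟩): (a, b) = (0, 0.7252) → (0.5128, -0.5128)
(|101⟩, |111⟩): (a, b) = (0, (-0.2635 + 0.6361i)) → ((-0.1863 + 0.4498i), (0.1863 - 0.4498i))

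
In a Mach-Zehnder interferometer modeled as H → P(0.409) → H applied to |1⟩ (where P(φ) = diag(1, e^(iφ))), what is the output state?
(0.04124 - 0.1988i)|0⟩ + (0.9588 + 0.1988i)|1⟩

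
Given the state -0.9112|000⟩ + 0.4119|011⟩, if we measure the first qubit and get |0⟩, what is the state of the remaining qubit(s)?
-0.9112|00⟩ + 0.4119|11⟩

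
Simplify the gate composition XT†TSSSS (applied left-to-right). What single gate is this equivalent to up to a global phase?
X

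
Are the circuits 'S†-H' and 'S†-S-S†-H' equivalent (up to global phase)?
Yes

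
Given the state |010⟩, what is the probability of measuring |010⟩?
1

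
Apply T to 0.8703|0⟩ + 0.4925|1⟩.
0.8703|0⟩ + (0.3483 + 0.3483i)|1⟩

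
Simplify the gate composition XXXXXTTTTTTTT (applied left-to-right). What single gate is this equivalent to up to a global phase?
X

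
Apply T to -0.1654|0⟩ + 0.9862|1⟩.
-0.1654|0⟩ + (0.6973 + 0.6973i)|1⟩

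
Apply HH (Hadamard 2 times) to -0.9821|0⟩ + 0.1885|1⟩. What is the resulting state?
-0.9821|0⟩ + 0.1885|1⟩

H² = I, so an even number of Hadamards cancels: H^2 = I and the state is unchanged.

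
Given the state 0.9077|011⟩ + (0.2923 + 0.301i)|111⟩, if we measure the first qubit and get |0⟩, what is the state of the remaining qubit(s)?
|11⟩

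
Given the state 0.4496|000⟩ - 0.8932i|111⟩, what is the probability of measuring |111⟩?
0.7978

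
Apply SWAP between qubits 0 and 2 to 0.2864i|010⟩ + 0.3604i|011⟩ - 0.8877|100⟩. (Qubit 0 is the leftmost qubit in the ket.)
-0.8877|001⟩ + 0.2864i|010⟩ + 0.3604i|110⟩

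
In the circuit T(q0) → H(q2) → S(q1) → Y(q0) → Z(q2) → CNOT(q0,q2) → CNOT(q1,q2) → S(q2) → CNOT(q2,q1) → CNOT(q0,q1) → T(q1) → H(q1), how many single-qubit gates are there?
8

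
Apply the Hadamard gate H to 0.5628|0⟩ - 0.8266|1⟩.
-0.1865|0⟩ + 0.9825|1⟩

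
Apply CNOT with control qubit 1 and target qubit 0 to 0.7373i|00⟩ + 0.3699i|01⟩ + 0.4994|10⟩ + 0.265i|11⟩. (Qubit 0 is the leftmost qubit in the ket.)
0.7373i|00⟩ + 0.265i|01⟩ + 0.4994|10⟩ + 0.3699i|11⟩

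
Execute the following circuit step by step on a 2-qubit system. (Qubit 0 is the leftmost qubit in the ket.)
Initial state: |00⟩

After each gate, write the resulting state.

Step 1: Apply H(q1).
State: 1/√2|00⟩ + 1/√2|01⟩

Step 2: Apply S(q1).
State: 1/√2|00⟩ + (1/√2)i|01⟩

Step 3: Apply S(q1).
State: 1/√2|00⟩ - 1/√2|01⟩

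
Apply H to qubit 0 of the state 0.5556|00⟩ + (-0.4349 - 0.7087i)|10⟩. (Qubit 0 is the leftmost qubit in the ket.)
(0.08535 - 0.5011i)|00⟩ + (0.7004 + 0.5011i)|10⟩

H on qubit 0 mixes each pair of kets that differ only in qubit 0: amplitudes (a, b) of (|…0…⟩, |…1…⟩) become ((a + b)/√2, (a − b)/√2). Kets absent from the input have amplitude 0.
(|00⟩, |10⟩): (a, b) = (0.5556, (-0.4349 - 0.7087i)) → ((0.08535 - 0.5011i), (0.7004 + 0.5011i))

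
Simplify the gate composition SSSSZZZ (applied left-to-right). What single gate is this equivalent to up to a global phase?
Z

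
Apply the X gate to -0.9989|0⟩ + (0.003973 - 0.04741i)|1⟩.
(0.003973 - 0.04741i)|0⟩ - 0.9989|1⟩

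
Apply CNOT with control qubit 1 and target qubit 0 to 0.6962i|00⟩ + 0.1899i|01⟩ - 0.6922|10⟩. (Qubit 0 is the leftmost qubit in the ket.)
0.6962i|00⟩ - 0.6922|10⟩ + 0.1899i|11⟩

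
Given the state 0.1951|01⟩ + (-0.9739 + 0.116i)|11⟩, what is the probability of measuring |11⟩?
0.9619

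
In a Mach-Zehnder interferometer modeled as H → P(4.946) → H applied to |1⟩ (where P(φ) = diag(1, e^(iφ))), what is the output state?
(0.3843 + 0.4864i)|0⟩ + (0.6157 - 0.4864i)|1⟩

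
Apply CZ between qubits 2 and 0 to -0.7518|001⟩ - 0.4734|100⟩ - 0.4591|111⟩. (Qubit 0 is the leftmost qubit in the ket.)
-0.7518|001⟩ - 0.4734|100⟩ + 0.4591|111⟩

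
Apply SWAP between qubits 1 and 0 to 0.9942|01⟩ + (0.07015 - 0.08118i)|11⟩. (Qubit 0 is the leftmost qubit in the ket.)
0.9942|10⟩ + (0.07015 - 0.08118i)|11⟩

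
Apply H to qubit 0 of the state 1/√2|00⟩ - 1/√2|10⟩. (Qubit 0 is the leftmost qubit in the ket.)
|10⟩

H on qubit 0 mixes each pair of kets that differ only in qubit 0: amplitudes (a, b) of (|…0…⟩, |…1…⟩) become ((a + b)/√2, (a − b)/√2). Kets absent from the input have amplitude 0.
(|00⟩, |10⟩): (a, b) = (1/√2, -1/√2) → (0, 1)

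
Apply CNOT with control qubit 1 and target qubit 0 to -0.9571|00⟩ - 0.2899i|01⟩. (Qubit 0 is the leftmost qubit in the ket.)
-0.9571|00⟩ - 0.2899i|11⟩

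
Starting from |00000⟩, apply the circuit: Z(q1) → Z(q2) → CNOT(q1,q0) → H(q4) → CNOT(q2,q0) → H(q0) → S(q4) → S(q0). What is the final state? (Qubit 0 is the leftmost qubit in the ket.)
1/2|00000⟩ + (1/2)i|00001⟩ + (1/2)i|10000⟩ - 1/2|10001⟩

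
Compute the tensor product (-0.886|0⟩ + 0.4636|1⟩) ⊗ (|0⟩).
-0.886|00⟩ + 0.4636|10⟩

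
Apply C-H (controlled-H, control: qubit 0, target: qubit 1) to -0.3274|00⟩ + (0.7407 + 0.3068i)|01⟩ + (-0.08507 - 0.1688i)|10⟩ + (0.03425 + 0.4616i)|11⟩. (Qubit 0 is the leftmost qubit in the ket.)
-0.3274|00⟩ + (0.7407 + 0.3068i)|01⟩ + (-0.03594 + 0.207i)|10⟩ + (-0.08437 - 0.4458i)|11⟩

C-H leaves the control-|0⟩ kets |00⟩, |01⟩ unchanged and applies H to qubit 1 on the control-|1⟩ pair (|10⟩, |11⟩).
H = [[1/√2, 1/√2], [1/√2, -1/√2]].
With a = amp(|10⟩) = (-0.08507 - 0.1688i) and b = amp(|11⟩) = (0.03425 + 0.4616i):
new amp(|10⟩) = (1/√2)·a + (1/√2)·b = (-0.03594 + 0.207i)
new amp(|11⟩) = (1/√2)·a + (-1/√2)·b = (-0.08437 - 0.4458i)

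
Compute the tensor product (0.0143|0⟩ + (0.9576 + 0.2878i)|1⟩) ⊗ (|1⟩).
0.0143|01⟩ + (0.9576 + 0.2878i)|11⟩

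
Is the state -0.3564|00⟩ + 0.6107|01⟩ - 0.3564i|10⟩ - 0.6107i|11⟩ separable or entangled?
Entangled

Writing the state as a|00⟩ + b|01⟩ + c|10⟩ + d|11⟩, it is a product state iff ad − bc = 0.
Here (a, b, c, d) = (-0.3564, 0.6107, -0.3564i, -0.6107i): ad − bc = (-0.3564)(-0.6107i) − (0.6107)(-0.3564i) = 0.4353i ≠ 0, so the state is entangled.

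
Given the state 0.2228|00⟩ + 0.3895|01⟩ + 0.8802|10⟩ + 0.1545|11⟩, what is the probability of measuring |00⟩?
0.04964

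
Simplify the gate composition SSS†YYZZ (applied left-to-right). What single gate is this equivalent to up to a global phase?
S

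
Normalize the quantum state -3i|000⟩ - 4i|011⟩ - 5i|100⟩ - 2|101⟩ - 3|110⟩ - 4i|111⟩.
-0.3375i|000⟩ - 0.45i|011⟩ - 0.5625i|100⟩ - 0.225|101⟩ - 0.3375|110⟩ - 0.45i|111⟩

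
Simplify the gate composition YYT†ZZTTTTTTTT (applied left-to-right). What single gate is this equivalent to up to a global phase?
T†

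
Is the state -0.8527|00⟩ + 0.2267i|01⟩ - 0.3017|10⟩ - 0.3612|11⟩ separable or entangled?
Entangled

Writing the state as a|00⟩ + b|01⟩ + c|10⟩ + d|11⟩, it is a product state iff ad − bc = 0.
Here (a, b, c, d) = (-0.8527, 0.2267i, -0.3017, -0.3612): ad − bc = (-0.8527)(-0.3612) − (0.2267i)(-0.3017) = (0.308 + 0.0684i) ≠ 0, so the state is entangled.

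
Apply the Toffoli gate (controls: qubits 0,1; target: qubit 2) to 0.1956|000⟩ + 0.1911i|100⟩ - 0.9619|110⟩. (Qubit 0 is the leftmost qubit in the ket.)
0.1956|000⟩ + 0.1911i|100⟩ - 0.9619|111⟩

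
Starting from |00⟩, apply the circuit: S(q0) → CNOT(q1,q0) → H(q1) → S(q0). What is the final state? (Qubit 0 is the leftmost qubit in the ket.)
1/√2|00⟩ + 1/√2|01⟩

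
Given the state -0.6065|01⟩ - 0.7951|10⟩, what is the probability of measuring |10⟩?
0.6322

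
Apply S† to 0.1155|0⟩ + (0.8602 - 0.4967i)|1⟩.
0.1155|0⟩ + (-0.4967 - 0.8602i)|1⟩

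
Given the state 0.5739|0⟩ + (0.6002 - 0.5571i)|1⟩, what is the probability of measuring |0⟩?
0.3294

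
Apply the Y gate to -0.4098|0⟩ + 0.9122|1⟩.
-0.9122i|0⟩ - 0.4098i|1⟩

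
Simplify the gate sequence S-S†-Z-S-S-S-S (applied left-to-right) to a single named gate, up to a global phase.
Z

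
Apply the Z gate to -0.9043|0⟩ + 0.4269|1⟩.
-0.9043|0⟩ - 0.4269|1⟩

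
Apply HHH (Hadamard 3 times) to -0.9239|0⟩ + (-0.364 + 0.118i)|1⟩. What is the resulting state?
(-0.9107 + 0.08344i)|0⟩ + (-0.3959 - 0.08344i)|1⟩

H² = I, so H^3 = H: a single Hadamard. With (a, b) = (-0.9239, (-0.364 + 0.118i)), H gives ((a + b)/√2, (a − b)/√2) = ((-0.9107 + 0.08344i), (-0.3959 - 0.08344i)).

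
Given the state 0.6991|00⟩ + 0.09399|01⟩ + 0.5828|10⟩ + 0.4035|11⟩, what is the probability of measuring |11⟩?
0.1628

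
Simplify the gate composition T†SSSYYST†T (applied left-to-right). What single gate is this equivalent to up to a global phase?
T†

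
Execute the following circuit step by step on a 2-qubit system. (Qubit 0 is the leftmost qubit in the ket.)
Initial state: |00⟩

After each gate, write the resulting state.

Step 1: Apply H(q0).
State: 1/√2|00⟩ + 1/√2|10⟩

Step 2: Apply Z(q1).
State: 1/√2|00⟩ + 1/√2|10⟩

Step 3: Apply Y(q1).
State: (1/√2)i|01⟩ + (1/√2)i|11⟩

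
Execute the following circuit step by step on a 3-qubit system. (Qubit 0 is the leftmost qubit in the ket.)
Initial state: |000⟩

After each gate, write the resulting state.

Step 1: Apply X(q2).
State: |001⟩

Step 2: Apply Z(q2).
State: -|001⟩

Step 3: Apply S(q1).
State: -|001⟩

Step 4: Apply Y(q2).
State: i|000⟩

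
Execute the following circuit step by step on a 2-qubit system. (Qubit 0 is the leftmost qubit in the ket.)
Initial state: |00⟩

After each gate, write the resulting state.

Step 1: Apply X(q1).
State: |01⟩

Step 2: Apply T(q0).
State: |01⟩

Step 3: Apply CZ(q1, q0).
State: |01⟩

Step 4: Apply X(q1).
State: |00⟩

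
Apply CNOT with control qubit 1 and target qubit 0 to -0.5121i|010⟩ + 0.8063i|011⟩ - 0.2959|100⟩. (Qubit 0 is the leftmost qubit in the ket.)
-0.2959|100⟩ - 0.5121i|110⟩ + 0.8063i|111⟩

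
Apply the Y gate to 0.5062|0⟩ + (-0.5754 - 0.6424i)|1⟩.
(-0.6424 + 0.5754i)|0⟩ + 0.5062i|1⟩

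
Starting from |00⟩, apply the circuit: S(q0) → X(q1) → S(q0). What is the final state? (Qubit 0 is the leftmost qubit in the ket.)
|01⟩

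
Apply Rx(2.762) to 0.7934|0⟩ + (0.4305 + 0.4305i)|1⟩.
(0.5725 - 0.4228i)|0⟩ + (0.08122 - 0.6979i)|1⟩

Rx(2.762) = [[cos(θ/2), −i·sin(θ/2)], [−i·sin(θ/2), cos(θ/2)]]; θ = 2.762, cos(θ/2) ≈ 0.188659, sin(θ/2) ≈ 0.982043.
With a = amp(|0⟩) = 0.7934 and b = amp(|1⟩) = (0.4305 + 0.4305i):
new amp(|0⟩) = (0.188659)·a + (-0.982043i)·b = (0.5725 - 0.4228i)
new amp(|1⟩) = (-0.982043i)·a + (0.188659)·b = (0.08122 - 0.6979i)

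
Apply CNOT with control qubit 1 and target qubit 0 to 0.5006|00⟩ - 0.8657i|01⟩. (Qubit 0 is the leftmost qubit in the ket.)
0.5006|00⟩ - 0.8657i|11⟩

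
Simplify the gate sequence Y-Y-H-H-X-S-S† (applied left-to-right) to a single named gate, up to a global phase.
X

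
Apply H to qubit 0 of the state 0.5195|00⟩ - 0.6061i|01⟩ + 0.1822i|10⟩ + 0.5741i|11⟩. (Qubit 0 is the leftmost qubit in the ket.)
(0.3673 + 0.1288i)|00⟩ - 0.02263i|01⟩ + (0.3673 - 0.1288i)|10⟩ - 0.8345i|11⟩

H on qubit 0 mixes each pair of kets that differ only in qubit 0: amplitudes (a, b) of (|…0…⟩, |…1…⟩) become ((a + b)/√2, (a − b)/√2). Kets absent from the input have amplitude 0.
(|00⟩, |10⟩): (a, b) = (0.5195, 0.1822i) → ((0.3673 + 0.1288i), (0.3673 - 0.1288i))
(|01⟩, |11⟩): (a, b) = (-0.6061i, 0.5741i) → (-0.02263i, -0.8345i)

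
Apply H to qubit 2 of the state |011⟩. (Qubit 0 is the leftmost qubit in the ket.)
1/√2|010⟩ - 1/√2|011⟩

H on qubit 2 mixes each pair of kets that differ only in qubit 2: amplitudes (a, b) of (|…0…⟩, |…1…⟩) become ((a + b)/√2, (a − b)/√2). Kets absent from the input have amplitude 0.
(|010⟩, |011⟩): (a, b) = (0, 1) → (1/√2, -1/√2)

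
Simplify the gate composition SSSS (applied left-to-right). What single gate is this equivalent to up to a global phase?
I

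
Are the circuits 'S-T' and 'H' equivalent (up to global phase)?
No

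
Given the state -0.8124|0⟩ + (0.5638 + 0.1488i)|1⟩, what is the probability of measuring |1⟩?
0.34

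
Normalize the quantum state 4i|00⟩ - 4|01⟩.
(1/√2)i|00⟩ - 1/√2|01⟩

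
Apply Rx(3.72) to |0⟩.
-0.2852|0⟩ - 0.9585i|1⟩

Rx(3.72) = [[cos(θ/2), −i·sin(θ/2)], [−i·sin(θ/2), cos(θ/2)]]; θ = 3.72, cos(θ/2) ≈ -0.285189, sin(θ/2) ≈ 0.958471.
With a = amp(|0⟩) = 1 and b = amp(|1⟩) = 0:
new amp(|0⟩) = (-0.285189)·a + (-0.958471i)·b = -0.2852
new amp(|1⟩) = (-0.958471i)·a + (-0.285189)·b = -0.9585i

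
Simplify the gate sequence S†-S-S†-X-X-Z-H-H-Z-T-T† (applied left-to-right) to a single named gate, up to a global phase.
S†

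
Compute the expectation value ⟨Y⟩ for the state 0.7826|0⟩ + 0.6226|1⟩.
0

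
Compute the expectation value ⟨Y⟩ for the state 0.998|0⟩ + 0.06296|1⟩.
0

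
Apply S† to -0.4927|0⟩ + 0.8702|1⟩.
-0.4927|0⟩ - 0.8702i|1⟩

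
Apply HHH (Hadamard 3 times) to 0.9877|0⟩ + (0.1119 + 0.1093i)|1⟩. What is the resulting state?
(0.7775 + 0.07729i)|0⟩ + (0.6193 - 0.07729i)|1⟩

H² = I, so H^3 = H: a single Hadamard. With (a, b) = (0.9877, (0.1119 + 0.1093i)), H gives ((a + b)/√2, (a − b)/√2) = ((0.7775 + 0.07729i), (0.6193 - 0.07729i)).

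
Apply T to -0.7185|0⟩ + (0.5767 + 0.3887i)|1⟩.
-0.7185|0⟩ + (0.1329 + 0.6826i)|1⟩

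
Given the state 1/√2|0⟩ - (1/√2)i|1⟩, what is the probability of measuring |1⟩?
1/2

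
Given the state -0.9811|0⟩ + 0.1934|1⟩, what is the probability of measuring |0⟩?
0.9626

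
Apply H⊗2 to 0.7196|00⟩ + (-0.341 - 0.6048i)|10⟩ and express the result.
(0.1893 - 0.3024i)|00⟩ + (0.1893 - 0.3024i)|01⟩ + (0.5303 + 0.3024i)|10⟩ + (0.5303 + 0.3024i)|11⟩

H⊗2 gives amp(|y⟩) = (1/2) Σ_x (−1)^(x·y) amp(|x⟩), where x·y is the number of positions in which both x and y have a 1.
|00⟩: (0.7196 + (-0.341 - 0.6048i))/2 = (0.1893 - 0.3024i)
|01⟩: (0.7196 + (-0.341 - 0.6048i))/2 = (0.1893 - 0.3024i)
|10⟩: (0.7196 - (-0.341 - 0.6048i))/2 = (0.5303 + 0.3024i)
|11⟩: (0.7196 - (-0.341 - 0.6048i))/2 = (0.5303 + 0.3024i)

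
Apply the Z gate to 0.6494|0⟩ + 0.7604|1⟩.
0.6494|0⟩ - 0.7604|1⟩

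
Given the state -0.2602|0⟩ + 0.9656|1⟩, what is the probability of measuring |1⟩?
0.9324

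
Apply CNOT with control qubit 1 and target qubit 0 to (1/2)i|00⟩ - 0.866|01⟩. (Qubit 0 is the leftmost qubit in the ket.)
(1/2)i|00⟩ - 0.866|11⟩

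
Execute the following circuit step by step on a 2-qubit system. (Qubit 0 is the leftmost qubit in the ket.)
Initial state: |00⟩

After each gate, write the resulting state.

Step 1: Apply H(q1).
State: 1/√2|00⟩ + 1/√2|01⟩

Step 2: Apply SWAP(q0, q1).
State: 1/√2|00⟩ + 1/√2|10⟩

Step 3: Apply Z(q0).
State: 1/√2|00⟩ - 1/√2|10⟩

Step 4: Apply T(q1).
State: 1/√2|00⟩ - 1/√2|10⟩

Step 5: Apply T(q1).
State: 1/√2|00⟩ - 1/√2|10⟩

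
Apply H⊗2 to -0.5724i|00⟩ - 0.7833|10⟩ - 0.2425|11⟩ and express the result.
(-0.5129 - 0.2862i)|00⟩ + (-0.2704 - 0.2862i)|01⟩ + (0.5129 - 0.2862i)|10⟩ + (0.2704 - 0.2862i)|11⟩

H⊗2 gives amp(|y⟩) = (1/2) Σ_x (−1)^(x·y) amp(|x⟩), where x·y is the number of positions in which both x and y have a 1.
|00⟩: (-0.5724i - 0.7833 - 0.2425)/2 = (-0.5129 - 0.2862i)
|01⟩: (-0.5724i - 0.7833 + 0.2425)/2 = (-0.2704 - 0.2862i)
|10⟩: (-0.5724i + 0.7833 + 0.2425)/2 = (0.5129 - 0.2862i)
|11⟩: (-0.5724i + 0.7833 - 0.2425)/2 = (0.2704 - 0.2862i)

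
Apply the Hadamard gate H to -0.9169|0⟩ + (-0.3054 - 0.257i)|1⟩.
(-0.8643 - 0.1817i)|0⟩ + (-0.4324 + 0.1817i)|1⟩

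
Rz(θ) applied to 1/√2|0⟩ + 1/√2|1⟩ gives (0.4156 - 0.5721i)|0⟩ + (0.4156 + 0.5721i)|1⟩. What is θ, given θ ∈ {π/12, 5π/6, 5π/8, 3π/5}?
3π/5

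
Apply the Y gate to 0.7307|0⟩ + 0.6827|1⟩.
-0.6827i|0⟩ + 0.7307i|1⟩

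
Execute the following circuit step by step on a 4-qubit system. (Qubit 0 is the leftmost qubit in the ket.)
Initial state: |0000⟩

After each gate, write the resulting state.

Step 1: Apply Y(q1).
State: i|0100⟩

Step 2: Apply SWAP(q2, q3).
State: i|0100⟩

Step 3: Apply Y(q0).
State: -|1100⟩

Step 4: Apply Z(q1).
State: |1100⟩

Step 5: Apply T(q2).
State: |1100⟩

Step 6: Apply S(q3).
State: |1100⟩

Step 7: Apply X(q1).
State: |1000⟩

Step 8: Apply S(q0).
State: i|1000⟩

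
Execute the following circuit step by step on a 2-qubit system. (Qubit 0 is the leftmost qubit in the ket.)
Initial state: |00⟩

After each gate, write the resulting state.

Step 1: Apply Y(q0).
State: i|10⟩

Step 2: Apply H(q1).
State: (1/√2)i|10⟩ + (1/√2)i|11⟩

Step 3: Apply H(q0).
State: (1/2)i|00⟩ + (1/2)i|01⟩ - (1/2)i|10⟩ - (1/2)i|11⟩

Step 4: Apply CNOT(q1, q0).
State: (1/2)i|00⟩ - (1/2)i|01⟩ - (1/2)i|10⟩ + (1/2)i|11⟩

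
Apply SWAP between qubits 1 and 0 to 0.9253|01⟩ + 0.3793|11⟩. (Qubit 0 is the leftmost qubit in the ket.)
0.9253|10⟩ + 0.3793|11⟩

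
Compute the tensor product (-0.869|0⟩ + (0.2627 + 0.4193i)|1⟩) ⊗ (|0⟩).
-0.869|00⟩ + (0.2627 + 0.4193i)|10⟩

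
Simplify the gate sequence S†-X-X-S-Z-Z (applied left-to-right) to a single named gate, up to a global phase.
I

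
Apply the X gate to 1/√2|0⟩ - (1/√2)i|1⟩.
-(1/√2)i|0⟩ + 1/√2|1⟩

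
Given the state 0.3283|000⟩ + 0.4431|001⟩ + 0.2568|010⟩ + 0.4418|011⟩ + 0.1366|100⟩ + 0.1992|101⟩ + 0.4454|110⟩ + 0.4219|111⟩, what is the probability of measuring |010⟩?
0.06595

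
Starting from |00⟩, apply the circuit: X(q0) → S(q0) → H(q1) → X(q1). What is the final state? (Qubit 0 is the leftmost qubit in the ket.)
(1/√2)i|10⟩ + (1/√2)i|11⟩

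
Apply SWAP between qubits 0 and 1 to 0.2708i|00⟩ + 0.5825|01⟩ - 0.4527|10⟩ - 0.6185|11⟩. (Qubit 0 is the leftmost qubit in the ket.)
0.2708i|00⟩ - 0.4527|01⟩ + 0.5825|10⟩ - 0.6185|11⟩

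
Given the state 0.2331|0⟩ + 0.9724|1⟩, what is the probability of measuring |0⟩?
0.05434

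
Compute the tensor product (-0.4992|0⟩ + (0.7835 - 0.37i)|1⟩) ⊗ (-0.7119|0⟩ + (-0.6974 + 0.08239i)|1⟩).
0.3554|00⟩ + (0.3481 - 0.04113i)|01⟩ + (-0.5578 + 0.2634i)|10⟩ + (-0.5159 + 0.3226i)|11⟩

amp(|b₁b₂…⟩) = product of the factor amplitudes for bits b₁, b₂, …; only kets whose every factor amplitude is nonzero survive.
|00⟩: (-0.4992)(-0.7119) = 0.3554
|01⟩: (-0.4992)(-0.6974 + 0.08239i) = (0.3481 - 0.04113i)
|10⟩: (0.7835 - 0.37i)(-0.7119) = (-0.5578 + 0.2634i)
|11⟩: (0.7835 - 0.37i)(-0.6974 + 0.08239i) = (-0.5159 + 0.3226i)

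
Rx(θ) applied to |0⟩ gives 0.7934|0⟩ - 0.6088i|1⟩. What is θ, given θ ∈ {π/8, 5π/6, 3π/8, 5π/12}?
5π/12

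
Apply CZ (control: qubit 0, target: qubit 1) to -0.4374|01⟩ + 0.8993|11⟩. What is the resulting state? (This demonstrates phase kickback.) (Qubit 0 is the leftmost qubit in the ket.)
-0.4374|01⟩ - 0.8993|11⟩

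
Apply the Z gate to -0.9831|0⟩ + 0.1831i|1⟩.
-0.9831|0⟩ - 0.1831i|1⟩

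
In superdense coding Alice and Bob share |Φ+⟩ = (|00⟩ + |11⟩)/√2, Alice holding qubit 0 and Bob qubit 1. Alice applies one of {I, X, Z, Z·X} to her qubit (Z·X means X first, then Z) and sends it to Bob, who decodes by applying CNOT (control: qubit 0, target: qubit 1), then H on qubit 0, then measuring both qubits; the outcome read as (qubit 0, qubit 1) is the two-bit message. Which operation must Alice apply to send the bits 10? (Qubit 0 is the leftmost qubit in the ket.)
Z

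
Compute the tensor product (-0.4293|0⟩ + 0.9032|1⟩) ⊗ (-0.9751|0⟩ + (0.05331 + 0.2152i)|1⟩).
0.4186|00⟩ + (-0.02289 - 0.09239i)|01⟩ - 0.8807|10⟩ + (0.04815 + 0.1944i)|11⟩

amp(|b₁b₂…⟩) = product of the factor amplitudes for bits b₁, b₂, …; only kets whose every factor amplitude is nonzero survive.
|00⟩: (-0.4293)(-0.9751) = 0.4186
|01⟩: (-0.4293)(0.05331 + 0.2152i) = (-0.02289 - 0.09239i)
|10⟩: (0.9032)(-0.9751) = -0.8807
|11⟩: (0.9032)(0.05331 + 0.2152i) = (0.04815 + 0.1944i)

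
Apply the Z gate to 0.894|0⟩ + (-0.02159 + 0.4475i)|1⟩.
0.894|0⟩ + (0.02159 - 0.4475i)|1⟩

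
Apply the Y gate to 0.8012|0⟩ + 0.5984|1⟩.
-0.5984i|0⟩ + 0.8012i|1⟩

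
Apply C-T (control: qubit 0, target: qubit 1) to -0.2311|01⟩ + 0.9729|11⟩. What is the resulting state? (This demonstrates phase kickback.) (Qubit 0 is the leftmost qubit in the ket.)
-0.2311|01⟩ + (0.6879 + 0.6879i)|11⟩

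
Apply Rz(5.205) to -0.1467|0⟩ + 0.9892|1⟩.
(0.1259 + 0.07531i)|0⟩ + (-0.8489 + 0.5078i)|1⟩

Rz(5.205) = [[e^(−iθ/2), 0], [0, e^(iθ/2)]] with e^(±iθ/2) = cos(θ/2) ± i·sin(θ/2); θ = 5.205, cos(θ/2) ≈ -0.858175, sin(θ/2) ≈ 0.513358.
With a = amp(|0⟩) = -0.1467 and b = amp(|1⟩) = 0.9892:
new amp(|0⟩) = (-0.858175 - 0.513358i)·a = (0.1259 + 0.07531i)
new amp(|1⟩) = (-0.858175 + 0.513358i)·b = (-0.8489 + 0.5078i)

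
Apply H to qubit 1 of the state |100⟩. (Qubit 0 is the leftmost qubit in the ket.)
1/√2|100⟩ + 1/√2|110⟩

H on qubit 1 mixes each pair of kets that differ only in qubit 1: amplitudes (a, b) of (|…0…⟩, |…1…⟩) become ((a + b)/√2, (a − b)/√2). Kets absent from the input have amplitude 0.
(|100⟩, |110⟩): (a, b) = (1, 0) → (1/√2, 1/√2)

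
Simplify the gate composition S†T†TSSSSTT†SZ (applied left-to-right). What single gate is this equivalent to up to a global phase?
Z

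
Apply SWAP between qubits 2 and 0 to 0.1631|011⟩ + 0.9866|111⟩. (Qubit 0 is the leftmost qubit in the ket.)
0.1631|110⟩ + 0.9866|111⟩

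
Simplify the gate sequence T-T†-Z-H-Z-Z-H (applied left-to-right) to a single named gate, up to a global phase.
Z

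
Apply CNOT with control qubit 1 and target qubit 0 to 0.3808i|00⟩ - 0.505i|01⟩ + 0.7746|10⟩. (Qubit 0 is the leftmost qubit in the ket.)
0.3808i|00⟩ + 0.7746|10⟩ - 0.505i|11⟩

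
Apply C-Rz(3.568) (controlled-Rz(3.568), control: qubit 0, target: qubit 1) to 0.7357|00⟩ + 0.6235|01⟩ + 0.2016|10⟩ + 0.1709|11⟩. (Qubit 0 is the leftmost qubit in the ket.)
0.7357|00⟩ + 0.6235|01⟩ + (-0.04266 - 0.197i)|10⟩ + (-0.03616 + 0.167i)|11⟩

C-Rz(3.568) leaves the control-|0⟩ kets |00⟩, |01⟩ unchanged and applies Rz(3.568) to qubit 1 on the control-|1⟩ pair (|10⟩, |11⟩).
Rz(3.568) = [[e^(−iθ/2), 0], [0, e^(iθ/2)]] with e^(±iθ/2) = cos(θ/2) ± i·sin(θ/2); θ = 3.568, cos(θ/2) ≈ -0.211592, sin(θ/2) ≈ 0.977358.
With a = amp(|10⟩) = 0.2016 and b = amp(|11⟩) = 0.1709:
new amp(|10⟩) = (-0.211592 - 0.977358i)·a = (-0.04266 - 0.197i)
new amp(|11⟩) = (-0.211592 + 0.977358i)·b = (-0.03616 + 0.167i)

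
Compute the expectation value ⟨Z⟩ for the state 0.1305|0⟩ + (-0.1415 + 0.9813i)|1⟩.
-0.9659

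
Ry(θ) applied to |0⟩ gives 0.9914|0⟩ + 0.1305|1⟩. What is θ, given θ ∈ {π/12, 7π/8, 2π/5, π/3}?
π/12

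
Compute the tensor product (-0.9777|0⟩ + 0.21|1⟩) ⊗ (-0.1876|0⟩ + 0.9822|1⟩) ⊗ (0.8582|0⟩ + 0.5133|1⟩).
0.1574|000⟩ + 0.09415|001⟩ - 0.8241|010⟩ - 0.4929|011⟩ - 0.03381|100⟩ - 0.02022|101⟩ + 0.177|110⟩ + 0.1059|111⟩

amp(|b₁b₂…⟩) = product of the factor amplitudes for bits b₁, b₂, …; only kets whose every factor amplitude is nonzero survive.
|000⟩: (-0.9777)(-0.1876)(0.8582) = 0.1574
|001⟩: (-0.9777)(-0.1876)(0.5133) = 0.09415
|010⟩: (-0.9777)(0.9822)(0.8582) = -0.8241
|011⟩: (-0.9777)(0.9822)(0.5133) = -0.4929
|100⟩: (0.21)(-0.1876)(0.8582) = -0.03381
|101⟩: (0.21)(-0.1876)(0.5133) = -0.02022
|110⟩: (0.21)(0.9822)(0.8582) = 0.177
|111⟩: (0.21)(0.9822)(0.5133) = 0.1059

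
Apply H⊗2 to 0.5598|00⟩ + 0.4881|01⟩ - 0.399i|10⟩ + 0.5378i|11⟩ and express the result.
(0.524 + 0.0694i)|00⟩ + (0.03585 - 0.4684i)|01⟩ + (0.524 - 0.0694i)|10⟩ + (0.03585 + 0.4684i)|11⟩

H⊗2 gives amp(|y⟩) = (1/2) Σ_x (−1)^(x·y) amp(|x⟩), where x·y is the number of positions in which both x and y have a 1.
|00⟩: (0.5598 + 0.4881 - 0.399i + 0.5378i)/2 = (0.524 + 0.0694i)
|01⟩: (0.5598 - 0.4881 - 0.399i - 0.5378i)/2 = (0.03585 - 0.4684i)
|10⟩: (0.5598 + 0.4881 + 0.399i - 0.5378i)/2 = (0.524 - 0.0694i)
|11⟩: (0.5598 - 0.4881 + 0.399i + 0.5378i)/2 = (0.03585 + 0.4684i)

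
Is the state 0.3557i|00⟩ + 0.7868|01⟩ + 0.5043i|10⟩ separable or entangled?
Entangled

Writing the state as a|00⟩ + b|01⟩ + c|10⟩ + d|11⟩, it is a product state iff ad − bc = 0.
Here (a, b, c, d) = (0.3557i, 0.7868, 0.5043i, 0): ad − bc = (0.3557i)(0) − (0.7868)(0.5043i) = -0.3968i ≠ 0, so the state is entangled.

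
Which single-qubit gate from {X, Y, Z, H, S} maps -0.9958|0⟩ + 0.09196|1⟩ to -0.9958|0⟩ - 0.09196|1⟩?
Z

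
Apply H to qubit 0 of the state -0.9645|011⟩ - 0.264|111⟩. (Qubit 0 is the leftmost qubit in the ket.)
-0.8687|011⟩ - 0.4953|111⟩

H on qubit 0 mixes each pair of kets that differ only in qubit 0: amplitudes (a, b) of (|…0…⟩, |…1…⟩) become ((a + b)/√2, (a − b)/√2). Kets absent from the input have amplitude 0.
(|011⟩, |111⟩): (a, b) = (-0.9645, -0.264) → (-0.8687, -0.4953)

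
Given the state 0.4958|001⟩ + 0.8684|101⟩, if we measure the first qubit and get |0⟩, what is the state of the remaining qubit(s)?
|01⟩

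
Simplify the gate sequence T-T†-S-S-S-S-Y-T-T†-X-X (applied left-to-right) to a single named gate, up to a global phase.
Y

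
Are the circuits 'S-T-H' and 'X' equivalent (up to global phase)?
No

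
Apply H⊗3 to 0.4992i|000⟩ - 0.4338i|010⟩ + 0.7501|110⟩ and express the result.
(0.2652 + 0.02312i)|000⟩ + (0.2652 + 0.02312i)|001⟩ + (-0.2652 + 0.3299i)|010⟩ + (-0.2652 + 0.3299i)|011⟩ + (-0.2652 + 0.02312i)|100⟩ + (-0.2652 + 0.02312i)|101⟩ + (0.2652 + 0.3299i)|110⟩ + (0.2652 + 0.3299i)|111⟩

H⊗3 gives amp(|y⟩) = (1/2√2) Σ_x (−1)^(x·y) amp(|x⟩), where x·y is the number of positions in which both x and y have a 1.
|000⟩: (0.4992i - 0.4338i + 0.7501)/(2√2) = (0.2652 + 0.02312i)
|001⟩: (0.4992i - 0.4338i + 0.7501)/(2√2) = (0.2652 + 0.02312i)
|010⟩: (0.4992i + 0.4338i - 0.7501)/(2√2) = (-0.2652 + 0.3299i)
|011⟩: (0.4992i + 0.4338i - 0.7501)/(2√2) = (-0.2652 + 0.3299i)
|100⟩: (0.4992i - 0.4338i - 0.7501)/(2√2) = (-0.2652 + 0.02312i)
|101⟩: (0.4992i - 0.4338i - 0.7501)/(2√2) = (-0.2652 + 0.02312i)
|110⟩: (0.4992i + 0.4338i + 0.7501)/(2√2) = (0.2652 + 0.3299i)
|111⟩: (0.4992i + 0.4338i + 0.7501)/(2√2) = (0.2652 + 0.3299i)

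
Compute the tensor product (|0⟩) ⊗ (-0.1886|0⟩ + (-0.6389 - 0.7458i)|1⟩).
-0.1886|00⟩ + (-0.6389 - 0.7458i)|01⟩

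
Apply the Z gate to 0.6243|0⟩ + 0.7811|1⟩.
0.6243|0⟩ - 0.7811|1⟩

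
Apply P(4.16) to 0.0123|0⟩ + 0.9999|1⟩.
0.0123|0⟩ + (-0.5247 - 0.8512i)|1⟩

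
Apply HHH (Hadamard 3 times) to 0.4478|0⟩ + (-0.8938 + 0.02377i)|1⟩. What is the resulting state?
(-0.3154 + 0.01681i)|0⟩ + (0.9487 - 0.01681i)|1⟩

H² = I, so H^3 = H: a single Hadamard. With (a, b) = (0.4478, (-0.8938 + 0.02377i)), H gives ((a + b)/√2, (a − b)/√2) = ((-0.3154 + 0.01681i), (0.9487 - 0.01681i)).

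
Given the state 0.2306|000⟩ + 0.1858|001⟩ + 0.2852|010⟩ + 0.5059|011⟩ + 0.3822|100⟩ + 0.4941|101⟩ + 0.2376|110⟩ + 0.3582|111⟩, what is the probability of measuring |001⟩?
0.03452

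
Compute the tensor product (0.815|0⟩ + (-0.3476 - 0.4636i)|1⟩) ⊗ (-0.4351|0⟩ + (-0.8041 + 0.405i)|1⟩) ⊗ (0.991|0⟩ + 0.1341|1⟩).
-0.3514|000⟩ - 0.04755|001⟩ + (-0.6494 + 0.3271i)|010⟩ + (-0.08788 + 0.04426i)|011⟩ + (0.1499 + 0.1999i)|100⟩ + (0.02028 + 0.02705i)|101⟩ + (0.4631 + 0.2299i)|110⟩ + (0.06266 + 0.03111i)|111⟩

amp(|b₁b₂…⟩) = product of the factor amplitudes for bits b₁, b₂, …; only kets whose every factor amplitude is nonzero survive.
|000⟩: (0.815)(-0.4351)(0.991) = -0.3514
|001⟩: (0.815)(-0.4351)(0.1341) = -0.04755
|010⟩: (0.815)(-0.8041 + 0.405i)(0.991) = (-0.6494 + 0.3271i)
|011⟩: (0.815)(-0.8041 + 0.405i)(0.1341) = (-0.08788 + 0.04426i)
|100⟩: (-0.3476 - 0.4636i)(-0.4351)(0.991) = (0.1499 + 0.1999i)
|101⟩: (-0.3476 - 0.4636i)(-0.4351)(0.1341) = (0.02028 + 0.02705i)
|110⟩: (-0.3476 - 0.4636i)(-0.8041 + 0.405i)(0.991) = (0.4631 + 0.2299i)
|111⟩: (-0.3476 - 0.4636i)(-0.8041 + 0.405i)(0.1341) = (0.06266 + 0.03111i)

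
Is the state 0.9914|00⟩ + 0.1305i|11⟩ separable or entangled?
Entangled

Writing the state as a|00⟩ + b|01⟩ + c|10⟩ + d|11⟩, it is a product state iff ad − bc = 0.
Here (a, b, c, d) = (0.9914, 0, 0, 0.1305i): ad − bc = (0.9914)(0.1305i) − (0)(0) = 0.1294i ≠ 0, so the state is entangled.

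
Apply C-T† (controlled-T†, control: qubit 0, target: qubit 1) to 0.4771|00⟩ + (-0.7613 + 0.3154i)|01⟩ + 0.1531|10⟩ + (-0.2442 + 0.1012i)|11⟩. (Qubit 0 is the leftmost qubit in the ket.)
0.4771|00⟩ + (-0.7613 + 0.3154i)|01⟩ + 0.1531|10⟩ + (-0.1011 + 0.2442i)|11⟩

C-T† leaves the control-|0⟩ kets |00⟩, |01⟩ unchanged and applies T† to qubit 1 on the control-|1⟩ pair (|10⟩, |11⟩).
T† = [[1, 0], [0, (1/√2 - (1/√2)i)]].
With a = amp(|10⟩) = 0.1531 and b = amp(|11⟩) = (-0.2442 + 0.1012i):
new amp(|10⟩) = (1)·a = 0.1531
new amp(|11⟩) = (1/√2 - (1/√2)i)·b = (-0.1011 + 0.2442i)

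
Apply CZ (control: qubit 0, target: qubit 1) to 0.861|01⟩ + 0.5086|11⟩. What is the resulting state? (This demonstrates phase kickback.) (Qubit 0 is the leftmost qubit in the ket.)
0.861|01⟩ - 0.5086|11⟩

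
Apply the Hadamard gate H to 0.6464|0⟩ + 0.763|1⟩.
0.9966|0⟩ - 0.08245|1⟩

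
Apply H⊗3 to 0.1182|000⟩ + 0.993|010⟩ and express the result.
0.3929|000⟩ + 0.3929|001⟩ - 0.3093|010⟩ - 0.3093|011⟩ + 0.3929|100⟩ + 0.3929|101⟩ - 0.3093|110⟩ - 0.3093|111⟩

H⊗3 gives amp(|y⟩) = (1/2√2) Σ_x (−1)^(x·y) amp(|x⟩), where x·y is the number of positions in which both x and y have a 1.
|000⟩: (0.1182 + 0.993)/(2√2) = 0.3929
|001⟩: (0.1182 + 0.993)/(2√2) = 0.3929
|010⟩: (0.1182 - 0.993)/(2√2) = -0.3093
|011⟩: (0.1182 - 0.993)/(2√2) = -0.3093
|100⟩: (0.1182 + 0.993)/(2√2) = 0.3929
|101⟩: (0.1182 + 0.993)/(2√2) = 0.3929
|110⟩: (0.1182 - 0.993)/(2√2) = -0.3093
|111⟩: (0.1182 - 0.993)/(2√2) = -0.3093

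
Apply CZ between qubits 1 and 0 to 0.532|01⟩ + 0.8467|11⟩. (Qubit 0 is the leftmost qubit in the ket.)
0.532|01⟩ - 0.8467|11⟩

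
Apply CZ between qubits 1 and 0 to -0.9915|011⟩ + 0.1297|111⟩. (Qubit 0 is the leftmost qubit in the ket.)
-0.9915|011⟩ - 0.1297|111⟩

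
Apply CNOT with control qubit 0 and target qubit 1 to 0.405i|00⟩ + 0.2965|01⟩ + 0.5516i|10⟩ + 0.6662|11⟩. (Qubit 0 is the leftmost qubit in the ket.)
0.405i|00⟩ + 0.2965|01⟩ + 0.6662|10⟩ + 0.5516i|11⟩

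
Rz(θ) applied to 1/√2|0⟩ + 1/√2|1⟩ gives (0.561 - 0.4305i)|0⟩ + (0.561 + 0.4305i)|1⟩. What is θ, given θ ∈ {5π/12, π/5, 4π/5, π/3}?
5π/12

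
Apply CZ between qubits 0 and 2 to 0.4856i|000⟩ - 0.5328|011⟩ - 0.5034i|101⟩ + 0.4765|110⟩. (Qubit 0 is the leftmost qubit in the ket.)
0.4856i|000⟩ - 0.5328|011⟩ + 0.5034i|101⟩ + 0.4765|110⟩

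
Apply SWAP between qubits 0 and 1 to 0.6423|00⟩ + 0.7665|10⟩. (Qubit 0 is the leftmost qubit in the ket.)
0.6423|00⟩ + 0.7665|01⟩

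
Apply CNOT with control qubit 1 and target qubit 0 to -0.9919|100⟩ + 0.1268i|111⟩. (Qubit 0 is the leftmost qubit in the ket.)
0.1268i|011⟩ - 0.9919|100⟩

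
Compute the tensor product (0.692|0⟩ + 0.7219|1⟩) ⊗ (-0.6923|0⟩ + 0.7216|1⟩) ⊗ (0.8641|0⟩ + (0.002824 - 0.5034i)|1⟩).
-0.414|000⟩ + (-0.001353 + 0.2412i)|001⟩ + 0.4315|010⟩ + (0.00141 - 0.2514i)|011⟩ - 0.4319|100⟩ + (-0.001411 + 0.2516i)|101⟩ + 0.4501|110⟩ + (0.001471 - 0.2622i)|111⟩

amp(|b₁b₂…⟩) = product of the factor amplitudes for bits b₁, b₂, …; only kets whose every factor amplitude is nonzero survive.
|000⟩: (0.692)(-0.6923)(0.8641) = -0.414
|001⟩: (0.692)(-0.6923)(0.002824 - 0.5034i) = (-0.001353 + 0.2412i)
|010⟩: (0.692)(0.7216)(0.8641) = 0.4315
|011⟩: (0.692)(0.7216)(0.002824 - 0.5034i) = (0.00141 - 0.2514i)
|100⟩: (0.7219)(-0.6923)(0.8641) = -0.4319
|101⟩: (0.7219)(-0.6923)(0.002824 - 0.5034i) = (-0.001411 + 0.2516i)
|110⟩: (0.7219)(0.7216)(0.8641) = 0.4501
|111⟩: (0.7219)(0.7216)(0.002824 - 0.5034i) = (0.001471 - 0.2622i)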